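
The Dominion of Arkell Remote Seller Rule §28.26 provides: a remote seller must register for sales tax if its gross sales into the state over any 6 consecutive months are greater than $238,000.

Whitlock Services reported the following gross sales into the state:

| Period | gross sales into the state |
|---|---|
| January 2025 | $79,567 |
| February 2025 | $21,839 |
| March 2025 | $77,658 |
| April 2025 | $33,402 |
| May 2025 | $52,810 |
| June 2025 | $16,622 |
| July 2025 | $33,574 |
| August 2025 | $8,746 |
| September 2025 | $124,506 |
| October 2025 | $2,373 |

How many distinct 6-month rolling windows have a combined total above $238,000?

3

January 2025–June 2025: $79,567 + $21,839 + $77,658 + $33,402 + $52,810 + $16,622 = $281,898 (over)
February 2025–July 2025: $21,839 + $77,658 + $33,402 + $52,810 + $16,622 + $33,574 = $235,905 (under)
March 2025–August 2025: $77,658 + $33,402 + $52,810 + $16,622 + $33,574 + $8,746 = $222,812 (under)
April 2025–September 2025: $33,402 + $52,810 + $16,622 + $33,574 + $8,746 + $124,506 = $269,660 (over)
May 2025–October 2025: $52,810 + $16,622 + $33,574 + $8,746 + $124,506 + $2,373 = $238,631 (over)
3 windows exceed the threshold.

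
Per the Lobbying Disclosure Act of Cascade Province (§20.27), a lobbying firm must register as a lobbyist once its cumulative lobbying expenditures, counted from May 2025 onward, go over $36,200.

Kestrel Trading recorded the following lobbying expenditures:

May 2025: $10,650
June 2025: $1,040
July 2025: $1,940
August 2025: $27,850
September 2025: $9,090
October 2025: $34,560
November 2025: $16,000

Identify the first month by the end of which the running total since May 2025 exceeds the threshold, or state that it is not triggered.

Through May 2025: $10,650
Through June 2025: $11,690
Through July 2025: $13,630
Through August 2025: $41,480 ← exceeds threshold

August 2025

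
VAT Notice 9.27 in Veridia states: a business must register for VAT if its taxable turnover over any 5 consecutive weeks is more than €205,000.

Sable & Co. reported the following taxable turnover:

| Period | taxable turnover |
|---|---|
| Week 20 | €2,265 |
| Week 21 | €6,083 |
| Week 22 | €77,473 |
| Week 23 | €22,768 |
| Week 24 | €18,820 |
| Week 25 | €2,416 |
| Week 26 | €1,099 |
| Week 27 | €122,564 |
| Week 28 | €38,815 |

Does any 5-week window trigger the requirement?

Week 20–Week 24: €2,265 + €6,083 + €77,473 + €22,768 + €18,820 = €127,409 (under)
Week 21–Week 25: €6,083 + €77,473 + €22,768 + €18,820 + €2,416 = €127,560 (under)
Week 22–Week 26: €77,473 + €22,768 + €18,820 + €2,416 + €1,099 = €122,576 (under)
Week 23–Week 27: €22,768 + €18,820 + €2,416 + €1,099 + €122,564 = €167,667 (under)
Week 24–Week 28: €18,820 + €2,416 + €1,099 + €122,564 + €38,815 = €183,714 (under)
No window exceeds €205,000.

No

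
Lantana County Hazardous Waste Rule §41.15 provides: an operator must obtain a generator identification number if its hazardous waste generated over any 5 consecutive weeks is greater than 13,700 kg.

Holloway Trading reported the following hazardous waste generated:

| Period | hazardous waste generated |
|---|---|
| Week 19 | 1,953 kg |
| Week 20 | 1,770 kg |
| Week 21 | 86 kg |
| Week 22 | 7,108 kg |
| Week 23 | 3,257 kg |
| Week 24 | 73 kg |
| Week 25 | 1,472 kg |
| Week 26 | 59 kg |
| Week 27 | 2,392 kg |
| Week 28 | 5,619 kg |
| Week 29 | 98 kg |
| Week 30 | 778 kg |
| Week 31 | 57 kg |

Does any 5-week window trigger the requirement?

Week 19–Week 23: 1,953 kg + 1,770 kg + 86 kg + 7,108 kg + 3,257 kg = 14,174 kg (over)
Week 20–Week 24: 1,770 kg + 86 kg + 7,108 kg + 3,257 kg + 73 kg = 12,294 kg (under)
Week 21–Week 25: 86 kg + 7,108 kg + 3,257 kg + 73 kg + 1,472 kg = 11,996 kg (under)
Week 22–Week 26: 7,108 kg + 3,257 kg + 73 kg + 1,472 kg + 59 kg = 11,969 kg (under)
Week 23–Week 27: 3,257 kg + 73 kg + 1,472 kg + 59 kg + 2,392 kg = 7,253 kg (under)
Week 24–Week 28: 73 kg + 1,472 kg + 59 kg + 2,392 kg + 5,619 kg = 9,615 kg (under)
Week 25–Week 29: 1,472 kg + 59 kg + 2,392 kg + 5,619 kg + 98 kg = 9,640 kg (under)
Week 26–Week 30: 59 kg + 2,392 kg + 5,619 kg + 98 kg + 778 kg = 8,946 kg (under)
Week 27–Week 31: 2,392 kg + 5,619 kg + 98 kg + 778 kg + 57 kg = 8,944 kg (under)
At least one window exceeds 13,700 kg.

Yes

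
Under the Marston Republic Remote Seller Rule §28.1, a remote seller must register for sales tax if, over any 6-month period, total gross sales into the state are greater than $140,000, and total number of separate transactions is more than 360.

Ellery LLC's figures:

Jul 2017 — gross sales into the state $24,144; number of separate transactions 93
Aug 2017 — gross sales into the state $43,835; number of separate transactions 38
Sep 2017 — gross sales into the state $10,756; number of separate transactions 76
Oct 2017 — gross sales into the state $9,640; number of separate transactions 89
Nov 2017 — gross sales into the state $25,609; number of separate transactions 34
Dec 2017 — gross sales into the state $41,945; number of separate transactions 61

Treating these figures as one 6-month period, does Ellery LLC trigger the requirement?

Total gross sales into the state: $24,144 + $43,835 + $10,756 + $9,640 + $25,609 + $41,945 = $155,929 (> $140,000).
Total number of separate transactions: 93 + 38 + 76 + 89 + 34 + 61 = 391 (> 360).
The test is 'and': both thresholds are exceeded.

Yes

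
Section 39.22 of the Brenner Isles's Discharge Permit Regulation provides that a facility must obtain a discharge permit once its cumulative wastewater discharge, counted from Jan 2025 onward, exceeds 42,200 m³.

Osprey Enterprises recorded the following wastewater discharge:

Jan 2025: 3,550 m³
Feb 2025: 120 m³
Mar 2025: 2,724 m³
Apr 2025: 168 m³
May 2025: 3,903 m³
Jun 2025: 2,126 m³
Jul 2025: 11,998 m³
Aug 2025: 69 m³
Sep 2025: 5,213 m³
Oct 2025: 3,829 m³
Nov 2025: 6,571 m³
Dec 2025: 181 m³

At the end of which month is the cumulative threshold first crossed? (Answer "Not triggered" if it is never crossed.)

Through Jan 2025: 3,550 m³
Through Feb 2025: 3,670 m³
Through Mar 2025: 6,394 m³
Through Apr 2025: 6,562 m³
Through May 2025: 10,465 m³
Through Jun 2025: 12,591 m³
Through Jul 2025: 24,589 m³
Through Aug 2025: 24,658 m³
Through Sep 2025: 29,871 m³
Through Oct 2025: 33,700 m³
Through Nov 2025: 40,271 m³
Through Dec 2025: 40,452 m³
Final cumulative total 40,452 m³ ≤ 42,200 m³; the threshold is never exceeded.

Not triggered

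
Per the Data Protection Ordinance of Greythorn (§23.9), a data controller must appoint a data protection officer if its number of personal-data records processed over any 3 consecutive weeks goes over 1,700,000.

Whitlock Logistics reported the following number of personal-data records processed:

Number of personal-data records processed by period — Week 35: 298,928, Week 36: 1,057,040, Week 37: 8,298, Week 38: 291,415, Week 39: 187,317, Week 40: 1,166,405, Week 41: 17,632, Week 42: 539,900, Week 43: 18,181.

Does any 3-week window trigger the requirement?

Yes

Week 35–Week 37: 298,928 + 1,057,040 + 8,298 = 1,364,266 (under)
Week 36–Week 38: 1,057,040 + 8,298 + 291,415 = 1,356,753 (under)
Week 37–Week 39: 8,298 + 291,415 + 187,317 = 487,030 (under)
Week 38–Week 40: 291,415 + 187,317 + 1,166,405 = 1,645,137 (under)
Week 39–Week 41: 187,317 + 1,166,405 + 17,632 = 1,371,354 (under)
Week 40–Week 42: 1,166,405 + 17,632 + 539,900 = 1,723,937 (over)
Week 41–Week 43: 17,632 + 539,900 + 18,181 = 575,713 (under)
At least one window exceeds 1,700,000.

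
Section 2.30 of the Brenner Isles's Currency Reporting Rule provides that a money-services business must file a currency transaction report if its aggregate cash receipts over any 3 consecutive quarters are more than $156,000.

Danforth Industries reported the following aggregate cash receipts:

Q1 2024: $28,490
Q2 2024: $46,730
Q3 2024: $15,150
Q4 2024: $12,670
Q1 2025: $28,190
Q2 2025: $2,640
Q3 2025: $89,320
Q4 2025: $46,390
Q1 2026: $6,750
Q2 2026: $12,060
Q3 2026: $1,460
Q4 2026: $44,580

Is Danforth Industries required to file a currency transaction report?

No

Q1 2024–Q3 2024: $28,490 + $46,730 + $15,150 = $90,370 (under)
Q2 2024–Q4 2024: $46,730 + $15,150 + $12,670 = $74,550 (under)
Q3 2024–Q1 2025: $15,150 + $12,670 + $28,190 = $56,010 (under)
Q4 2024–Q2 2025: $12,670 + $28,190 + $2,640 = $43,500 (under)
Q1 2025–Q3 2025: $28,190 + $2,640 + $89,320 = $120,150 (under)
Q2 2025–Q4 2025: $2,640 + $89,320 + $46,390 = $138,350 (under)
Q3 2025–Q1 2026: $89,320 + $46,390 + $6,750 = $142,460 (under)
Q4 2025–Q2 2026: $46,390 + $6,750 + $12,060 = $65,200 (under)
Q1 2026–Q3 2026: $6,750 + $12,060 + $1,460 = $20,270 (under)
Q2 2026–Q4 2026: $12,060 + $1,460 + $44,580 = $58,100 (under)
No window exceeds $156,000.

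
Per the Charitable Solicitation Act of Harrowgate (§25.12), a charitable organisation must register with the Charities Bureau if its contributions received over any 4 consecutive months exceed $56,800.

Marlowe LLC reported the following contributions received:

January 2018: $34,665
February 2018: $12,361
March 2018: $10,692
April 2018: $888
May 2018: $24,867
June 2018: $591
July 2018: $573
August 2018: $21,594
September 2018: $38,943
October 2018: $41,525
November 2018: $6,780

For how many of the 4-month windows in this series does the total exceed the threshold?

4

January 2018–April 2018: $34,665 + $12,361 + $10,692 + $888 = $58,606 (over)
February 2018–May 2018: $12,361 + $10,692 + $888 + $24,867 = $48,808 (under)
March 2018–June 2018: $10,692 + $888 + $24,867 + $591 = $37,038 (under)
April 2018–July 2018: $888 + $24,867 + $591 + $573 = $26,919 (under)
May 2018–August 2018: $24,867 + $591 + $573 + $21,594 = $47,625 (under)
June 2018–September 2018: $591 + $573 + $21,594 + $38,943 = $61,701 (over)
July 2018–October 2018: $573 + $21,594 + $38,943 + $41,525 = $102,635 (over)
August 2018–November 2018: $21,594 + $38,943 + $41,525 + $6,780 = $108,842 (over)
4 windows exceed the threshold.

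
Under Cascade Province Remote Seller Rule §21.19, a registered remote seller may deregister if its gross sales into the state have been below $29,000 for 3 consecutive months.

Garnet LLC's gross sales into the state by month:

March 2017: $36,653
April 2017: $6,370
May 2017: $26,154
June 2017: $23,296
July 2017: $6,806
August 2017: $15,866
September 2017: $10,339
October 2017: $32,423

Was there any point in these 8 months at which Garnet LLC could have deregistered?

Yes

Months below $29,000: April 2017, May 2017, June 2017, July 2017, August 2017, September 2017.
Longest run of consecutive months below the threshold: 6.
6 ≥ 3, so Garnet LLC became eligible.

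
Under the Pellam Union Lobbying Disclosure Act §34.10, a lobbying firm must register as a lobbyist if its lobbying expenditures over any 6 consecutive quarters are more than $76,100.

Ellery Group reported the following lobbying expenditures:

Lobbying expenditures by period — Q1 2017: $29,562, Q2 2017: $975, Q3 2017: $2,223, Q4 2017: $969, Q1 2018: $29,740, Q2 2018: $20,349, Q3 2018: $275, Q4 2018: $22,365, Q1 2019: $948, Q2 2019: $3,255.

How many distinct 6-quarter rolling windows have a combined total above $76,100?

2

Q1 2017–Q2 2018: $29,562 + $975 + $2,223 + $969 + $29,740 + $20,349 = $83,818 (over)
Q2 2017–Q3 2018: $975 + $2,223 + $969 + $29,740 + $20,349 + $275 = $54,531 (under)
Q3 2017–Q4 2018: $2,223 + $969 + $29,740 + $20,349 + $275 + $22,365 = $75,921 (under)
Q4 2017–Q1 2019: $969 + $29,740 + $20,349 + $275 + $22,365 + $948 = $74,646 (under)
Q1 2018–Q2 2019: $29,740 + $20,349 + $275 + $22,365 + $948 + $3,255 = $76,932 (over)
2 windows exceed the threshold.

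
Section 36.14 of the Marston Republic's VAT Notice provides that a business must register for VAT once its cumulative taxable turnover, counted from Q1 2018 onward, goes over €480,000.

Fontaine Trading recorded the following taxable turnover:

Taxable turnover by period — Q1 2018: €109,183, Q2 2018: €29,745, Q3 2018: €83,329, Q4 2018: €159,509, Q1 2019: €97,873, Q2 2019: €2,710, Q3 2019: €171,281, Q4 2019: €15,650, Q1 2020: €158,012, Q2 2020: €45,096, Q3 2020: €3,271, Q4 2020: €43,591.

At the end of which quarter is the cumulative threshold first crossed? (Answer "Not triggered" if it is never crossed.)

Through Q1 2018: €109,183
Through Q2 2018: €138,928
Through Q3 2018: €222,257
Through Q4 2018: €381,766
Through Q1 2019: €479,639
Through Q2 2019: €482,349 ← exceeds threshold

Q2 2019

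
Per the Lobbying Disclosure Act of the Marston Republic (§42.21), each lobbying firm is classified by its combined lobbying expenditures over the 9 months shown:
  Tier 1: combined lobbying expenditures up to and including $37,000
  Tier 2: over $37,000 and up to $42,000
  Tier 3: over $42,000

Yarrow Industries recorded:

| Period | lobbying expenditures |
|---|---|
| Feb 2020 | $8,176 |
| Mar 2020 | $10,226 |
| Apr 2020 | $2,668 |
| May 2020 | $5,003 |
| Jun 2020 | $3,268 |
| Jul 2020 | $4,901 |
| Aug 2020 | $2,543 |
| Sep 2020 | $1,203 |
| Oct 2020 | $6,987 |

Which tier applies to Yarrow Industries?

Tier 3

Combined lobbying expenditures: $8,176 + $10,226 + $2,668 + $5,003 + $3,268 + $4,901 + $2,543 + $1,203 + $6,987 = $44,975.
$44,975 > $42,000, so Tier 3 applies.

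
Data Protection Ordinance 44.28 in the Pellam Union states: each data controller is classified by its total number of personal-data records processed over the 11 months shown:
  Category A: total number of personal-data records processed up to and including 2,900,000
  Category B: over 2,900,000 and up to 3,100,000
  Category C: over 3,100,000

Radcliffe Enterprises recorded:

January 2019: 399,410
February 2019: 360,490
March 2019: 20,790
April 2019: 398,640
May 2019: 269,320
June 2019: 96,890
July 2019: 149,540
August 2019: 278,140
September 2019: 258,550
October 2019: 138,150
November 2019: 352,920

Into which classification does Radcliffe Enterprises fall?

Total number of personal-data records processed: 399,410 + 360,490 + 20,790 + 398,640 + 269,320 + 96,890 + 149,540 + 278,140 + 258,550 + 138,150 + 352,920 = 2,722,840.
2,722,840 ≤ 2,900,000, so Category A applies.

Category A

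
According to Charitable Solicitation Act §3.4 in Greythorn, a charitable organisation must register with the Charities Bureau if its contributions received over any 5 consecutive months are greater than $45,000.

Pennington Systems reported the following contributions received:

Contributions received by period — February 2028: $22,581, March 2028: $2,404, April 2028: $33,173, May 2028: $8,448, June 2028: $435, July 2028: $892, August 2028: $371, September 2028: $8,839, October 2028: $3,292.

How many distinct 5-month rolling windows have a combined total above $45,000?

2

February 2028–June 2028: $22,581 + $2,404 + $33,173 + $8,448 + $435 = $67,041 (over)
March 2028–July 2028: $2,404 + $33,173 + $8,448 + $435 + $892 = $45,352 (over)
April 2028–August 2028: $33,173 + $8,448 + $435 + $892 + $371 = $43,319 (under)
May 2028–September 2028: $8,448 + $435 + $892 + $371 + $8,839 = $18,985 (under)
June 2028–October 2028: $435 + $892 + $371 + $8,839 + $3,292 = $13,829 (under)
2 windows exceed the threshold.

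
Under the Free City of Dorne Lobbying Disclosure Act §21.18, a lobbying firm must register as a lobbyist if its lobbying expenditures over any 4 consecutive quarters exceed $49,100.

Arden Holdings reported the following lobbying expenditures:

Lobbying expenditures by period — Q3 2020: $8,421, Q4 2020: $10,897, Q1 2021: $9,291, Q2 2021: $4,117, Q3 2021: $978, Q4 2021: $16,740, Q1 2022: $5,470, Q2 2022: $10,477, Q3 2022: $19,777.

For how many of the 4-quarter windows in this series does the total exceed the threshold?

1

Q3 2020–Q2 2021: $8,421 + $10,897 + $9,291 + $4,117 = $32,726 (under)
Q4 2020–Q3 2021: $10,897 + $9,291 + $4,117 + $978 = $25,283 (under)
Q1 2021–Q4 2021: $9,291 + $4,117 + $978 + $16,740 = $31,126 (under)
Q2 2021–Q1 2022: $4,117 + $978 + $16,740 + $5,470 = $27,305 (under)
Q3 2021–Q2 2022: $978 + $16,740 + $5,470 + $10,477 = $33,665 (under)
Q4 2021–Q3 2022: $16,740 + $5,470 + $10,477 + $19,777 = $52,464 (over)
1 window exceeds the threshold.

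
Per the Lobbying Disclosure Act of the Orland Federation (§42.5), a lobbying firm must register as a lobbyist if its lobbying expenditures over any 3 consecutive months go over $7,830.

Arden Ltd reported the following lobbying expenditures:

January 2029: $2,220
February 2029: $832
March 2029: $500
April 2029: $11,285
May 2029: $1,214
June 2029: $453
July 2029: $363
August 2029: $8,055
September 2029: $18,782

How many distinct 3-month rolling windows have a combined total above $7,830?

January 2029–March 2029: $2,220 + $832 + $500 = $3,552 (under)
February 2029–April 2029: $832 + $500 + $11,285 = $12,617 (over)
March 2029–May 2029: $500 + $11,285 + $1,214 = $12,999 (over)
April 2029–June 2029: $11,285 + $1,214 + $453 = $12,952 (over)
May 2029–July 2029: $1,214 + $453 + $363 = $2,030 (under)
June 2029–August 2029: $453 + $363 + $8,055 = $8,871 (over)
July 2029–September 2029: $363 + $8,055 + $18,782 = $27,200 (over)
5 windows exceed the threshold.

5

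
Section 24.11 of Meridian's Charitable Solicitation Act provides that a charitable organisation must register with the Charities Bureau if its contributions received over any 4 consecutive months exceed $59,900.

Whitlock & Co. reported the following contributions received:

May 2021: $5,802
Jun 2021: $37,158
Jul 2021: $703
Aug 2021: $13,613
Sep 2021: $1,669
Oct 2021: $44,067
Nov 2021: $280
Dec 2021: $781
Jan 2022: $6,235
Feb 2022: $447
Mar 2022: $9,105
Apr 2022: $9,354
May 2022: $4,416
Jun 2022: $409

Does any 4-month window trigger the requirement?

May 2021–Aug 2021: $5,802 + $37,158 + $703 + $13,613 = $57,276 (under)
Jun 2021–Sep 2021: $37,158 + $703 + $13,613 + $1,669 = $53,143 (under)
Jul 2021–Oct 2021: $703 + $13,613 + $1,669 + $44,067 = $60,052 (over)
Aug 2021–Nov 2021: $13,613 + $1,669 + $44,067 + $280 = $59,629 (under)
Sep 2021–Dec 2021: $1,669 + $44,067 + $280 + $781 = $46,797 (under)
Oct 2021–Jan 2022: $44,067 + $280 + $781 + $6,235 = $51,363 (under)
Nov 2021–Feb 2022: $280 + $781 + $6,235 + $447 = $7,743 (under)
Dec 2021–Mar 2022: $781 + $6,235 + $447 + $9,105 = $16,568 (under)
Jan 2022–Apr 2022: $6,235 + $447 + $9,105 + $9,354 = $25,141 (under)
Feb 2022–May 2022: $447 + $9,105 + $9,354 + $4,416 = $23,322 (under)
Mar 2022–Jun 2022: $9,105 + $9,354 + $4,416 + $409 = $23,284 (under)
At least one window exceeds $59,900.

Yes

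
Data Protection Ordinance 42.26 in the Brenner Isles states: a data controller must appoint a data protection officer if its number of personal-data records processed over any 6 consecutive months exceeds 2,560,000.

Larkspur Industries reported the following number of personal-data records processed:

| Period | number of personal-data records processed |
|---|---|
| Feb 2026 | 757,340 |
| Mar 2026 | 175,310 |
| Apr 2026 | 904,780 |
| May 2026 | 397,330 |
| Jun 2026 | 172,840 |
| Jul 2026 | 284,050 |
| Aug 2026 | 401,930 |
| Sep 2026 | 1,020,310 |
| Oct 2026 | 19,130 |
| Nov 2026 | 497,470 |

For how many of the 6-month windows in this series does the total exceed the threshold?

Feb 2026–Jul 2026: 757,340 + 175,310 + 904,780 + 397,330 + 172,840 + 284,050 = 2,691,650 (over)
Mar 2026–Aug 2026: 175,310 + 904,780 + 397,330 + 172,840 + 284,050 + 401,930 = 2,336,240 (under)
Apr 2026–Sep 2026: 904,780 + 397,330 + 172,840 + 284,050 + 401,930 + 1,020,310 = 3,181,240 (over)
May 2026–Oct 2026: 397,330 + 172,840 + 284,050 + 401,930 + 1,020,310 + 19,130 = 2,295,590 (under)
Jun 2026–Nov 2026: 172,840 + 284,050 + 401,930 + 1,020,310 + 19,130 + 497,470 = 2,395,730 (under)
2 windows exceed the threshold.

2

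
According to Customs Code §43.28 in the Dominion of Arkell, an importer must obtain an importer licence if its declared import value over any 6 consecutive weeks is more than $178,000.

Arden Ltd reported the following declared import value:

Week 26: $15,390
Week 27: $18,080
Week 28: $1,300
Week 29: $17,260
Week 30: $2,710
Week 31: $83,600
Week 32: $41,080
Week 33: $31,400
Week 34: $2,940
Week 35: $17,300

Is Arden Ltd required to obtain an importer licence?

Yes

Week 26–Week 31: $15,390 + $18,080 + $1,300 + $17,260 + $2,710 + $83,600 = $138,340 (under)
Week 27–Week 32: $18,080 + $1,300 + $17,260 + $2,710 + $83,600 + $41,080 = $164,030 (under)
Week 28–Week 33: $1,300 + $17,260 + $2,710 + $83,600 + $41,080 + $31,400 = $177,350 (under)
Week 29–Week 34: $17,260 + $2,710 + $83,600 + $41,080 + $31,400 + $2,940 = $178,990 (over)
Week 30–Week 35: $2,710 + $83,600 + $41,080 + $31,400 + $2,940 + $17,300 = $179,030 (over)
At least one window exceeds $178,000.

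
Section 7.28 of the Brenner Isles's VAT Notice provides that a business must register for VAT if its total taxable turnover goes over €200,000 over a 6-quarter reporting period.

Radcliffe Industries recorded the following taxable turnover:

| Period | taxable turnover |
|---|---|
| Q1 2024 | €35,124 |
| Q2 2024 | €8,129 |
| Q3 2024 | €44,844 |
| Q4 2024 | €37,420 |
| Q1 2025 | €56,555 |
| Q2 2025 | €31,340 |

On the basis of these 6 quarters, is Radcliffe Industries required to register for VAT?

Yes

Total taxable turnover: €35,124 + €8,129 + €44,844 + €37,420 + €56,555 + €31,340 = €213,412.
€213,412 > €200,000, so the threshold is exceeded.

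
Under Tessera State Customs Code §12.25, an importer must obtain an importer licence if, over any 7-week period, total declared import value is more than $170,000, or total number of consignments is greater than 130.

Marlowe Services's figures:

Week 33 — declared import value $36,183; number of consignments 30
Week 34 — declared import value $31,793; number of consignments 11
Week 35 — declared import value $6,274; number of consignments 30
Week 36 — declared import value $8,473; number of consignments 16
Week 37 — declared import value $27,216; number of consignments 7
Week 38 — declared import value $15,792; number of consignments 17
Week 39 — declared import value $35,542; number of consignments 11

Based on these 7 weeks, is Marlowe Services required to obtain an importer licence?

Total declared import value: $36,183 + $31,793 + $6,274 + $8,473 + $27,216 + $15,792 + $35,542 = $161,273 (≤ $170,000).
Total number of consignments: 30 + 11 + 30 + 16 + 7 + 17 + 11 = 122 (≤ 130).
The test is 'or': neither threshold is exceeded.

No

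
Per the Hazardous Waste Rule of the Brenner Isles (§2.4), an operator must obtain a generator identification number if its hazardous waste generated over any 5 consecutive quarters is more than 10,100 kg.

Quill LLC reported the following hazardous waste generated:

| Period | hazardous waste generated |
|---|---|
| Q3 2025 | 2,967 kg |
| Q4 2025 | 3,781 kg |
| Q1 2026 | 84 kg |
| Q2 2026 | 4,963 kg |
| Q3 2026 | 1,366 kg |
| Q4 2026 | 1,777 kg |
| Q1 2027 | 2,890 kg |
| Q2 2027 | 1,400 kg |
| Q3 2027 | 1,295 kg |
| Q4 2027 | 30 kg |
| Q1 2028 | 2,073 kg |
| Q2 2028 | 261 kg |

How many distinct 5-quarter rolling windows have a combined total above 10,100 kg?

4

Q3 2025–Q3 2026: 2,967 kg + 3,781 kg + 84 kg + 4,963 kg + 1,366 kg = 13,161 kg (over)
Q4 2025–Q4 2026: 3,781 kg + 84 kg + 4,963 kg + 1,366 kg + 1,777 kg = 11,971 kg (over)
Q1 2026–Q1 2027: 84 kg + 4,963 kg + 1,366 kg + 1,777 kg + 2,890 kg = 11,080 kg (over)
Q2 2026–Q2 2027: 4,963 kg + 1,366 kg + 1,777 kg + 2,890 kg + 1,400 kg = 12,396 kg (over)
Q3 2026–Q3 2027: 1,366 kg + 1,777 kg + 2,890 kg + 1,400 kg + 1,295 kg = 8,728 kg (under)
Q4 2026–Q4 2027: 1,777 kg + 2,890 kg + 1,400 kg + 1,295 kg + 30 kg = 7,392 kg (under)
Q1 2027–Q1 2028: 2,890 kg + 1,400 kg + 1,295 kg + 30 kg + 2,073 kg = 7,688 kg (under)
Q2 2027–Q2 2028: 1,400 kg + 1,295 kg + 30 kg + 2,073 kg + 261 kg = 5,059 kg (under)
4 windows exceed the threshold.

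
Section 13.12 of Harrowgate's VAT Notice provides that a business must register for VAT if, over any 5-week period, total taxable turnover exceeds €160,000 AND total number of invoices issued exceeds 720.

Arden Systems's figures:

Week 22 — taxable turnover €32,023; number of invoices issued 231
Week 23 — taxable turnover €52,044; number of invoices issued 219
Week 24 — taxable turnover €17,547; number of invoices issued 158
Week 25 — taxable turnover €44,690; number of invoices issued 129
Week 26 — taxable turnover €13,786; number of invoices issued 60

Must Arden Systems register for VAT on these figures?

Total taxable turnover: €32,023 + €52,044 + €17,547 + €44,690 + €13,786 = €160,090 (> €160,000).
Total number of invoices issued: 231 + 219 + 158 + 129 + 60 = 797 (> 720).
The test is 'and': both thresholds are exceeded.

Yes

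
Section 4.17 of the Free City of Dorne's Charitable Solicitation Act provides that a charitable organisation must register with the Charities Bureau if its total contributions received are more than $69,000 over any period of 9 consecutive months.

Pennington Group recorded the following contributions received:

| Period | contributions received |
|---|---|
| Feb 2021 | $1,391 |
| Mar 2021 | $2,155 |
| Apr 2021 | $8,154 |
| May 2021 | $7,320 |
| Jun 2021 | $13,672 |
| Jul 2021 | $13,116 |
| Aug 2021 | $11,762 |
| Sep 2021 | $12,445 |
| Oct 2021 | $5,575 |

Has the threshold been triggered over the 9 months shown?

Yes

Total contributions received: $1,391 + $2,155 + $8,154 + $7,320 + $13,672 + $13,116 + $11,762 + $12,445 + $5,575 = $75,590.
$75,590 > $69,000, so the threshold is exceeded.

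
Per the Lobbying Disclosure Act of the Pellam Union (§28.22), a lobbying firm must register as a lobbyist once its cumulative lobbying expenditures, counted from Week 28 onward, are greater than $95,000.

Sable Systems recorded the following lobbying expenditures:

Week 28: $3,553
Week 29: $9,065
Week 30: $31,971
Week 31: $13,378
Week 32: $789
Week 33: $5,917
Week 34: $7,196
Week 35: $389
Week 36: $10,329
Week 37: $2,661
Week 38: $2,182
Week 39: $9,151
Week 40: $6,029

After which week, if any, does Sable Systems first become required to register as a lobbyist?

Week 39

Through Week 28: $3,553
Through Week 29: $12,618
Through Week 30: $44,589
Through Week 31: $57,967
Through Week 32: $58,756
Through Week 33: $64,673
Through Week 34: $71,869
Through Week 35: $72,258
Through Week 36: $82,587
Through Week 37: $85,248
Through Week 38: $87,430
Through Week 39: $96,581 ← exceeds threshold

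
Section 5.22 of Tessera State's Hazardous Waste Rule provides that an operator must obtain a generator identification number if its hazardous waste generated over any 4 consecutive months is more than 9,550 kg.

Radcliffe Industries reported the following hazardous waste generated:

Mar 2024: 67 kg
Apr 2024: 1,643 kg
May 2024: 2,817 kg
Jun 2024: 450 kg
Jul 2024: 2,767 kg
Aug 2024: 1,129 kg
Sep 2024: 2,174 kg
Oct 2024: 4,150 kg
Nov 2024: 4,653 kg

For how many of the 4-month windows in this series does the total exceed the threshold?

2

Mar 2024–Jun 2024: 67 kg + 1,643 kg + 2,817 kg + 450 kg = 4,977 kg (under)
Apr 2024–Jul 2024: 1,643 kg + 2,817 kg + 450 kg + 2,767 kg = 7,677 kg (under)
May 2024–Aug 2024: 2,817 kg + 450 kg + 2,767 kg + 1,129 kg = 7,163 kg (under)
Jun 2024–Sep 2024: 450 kg + 2,767 kg + 1,129 kg + 2,174 kg = 6,520 kg (under)
Jul 2024–Oct 2024: 2,767 kg + 1,129 kg + 2,174 kg + 4,150 kg = 10,220 kg (over)
Aug 2024–Nov 2024: 1,129 kg + 2,174 kg + 4,150 kg + 4,653 kg = 12,106 kg (over)
2 windows exceed the threshold.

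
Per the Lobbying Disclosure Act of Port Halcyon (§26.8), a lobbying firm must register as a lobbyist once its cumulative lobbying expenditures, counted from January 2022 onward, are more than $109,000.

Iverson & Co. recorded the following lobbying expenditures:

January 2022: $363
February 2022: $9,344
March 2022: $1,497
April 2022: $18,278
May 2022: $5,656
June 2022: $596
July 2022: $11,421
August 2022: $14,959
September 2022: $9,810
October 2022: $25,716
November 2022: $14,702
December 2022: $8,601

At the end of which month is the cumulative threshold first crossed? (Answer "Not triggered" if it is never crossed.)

November 2022

Through January 2022: $363
Through February 2022: $9,707
Through March 2022: $11,204
Through April 2022: $29,482
Through May 2022: $35,138
Through June 2022: $35,734
Through July 2022: $47,155
Through August 2022: $62,114
Through September 2022: $71,924
Through October 2022: $97,640
Through November 2022: $112,342 ← exceeds threshold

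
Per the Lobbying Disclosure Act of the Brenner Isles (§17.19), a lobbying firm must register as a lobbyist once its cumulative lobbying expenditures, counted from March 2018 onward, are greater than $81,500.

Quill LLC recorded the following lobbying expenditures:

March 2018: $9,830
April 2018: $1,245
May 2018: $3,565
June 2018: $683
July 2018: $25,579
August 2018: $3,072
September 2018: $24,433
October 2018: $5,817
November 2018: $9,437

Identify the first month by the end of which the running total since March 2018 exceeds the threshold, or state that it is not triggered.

Through March 2018: $9,830
Through April 2018: $11,075
Through May 2018: $14,640
Through June 2018: $15,323
Through July 2018: $40,902
Through August 2018: $43,974
Through September 2018: $68,407
Through October 2018: $74,224
Through November 2018: $83,661 ← exceeds threshold

November 2018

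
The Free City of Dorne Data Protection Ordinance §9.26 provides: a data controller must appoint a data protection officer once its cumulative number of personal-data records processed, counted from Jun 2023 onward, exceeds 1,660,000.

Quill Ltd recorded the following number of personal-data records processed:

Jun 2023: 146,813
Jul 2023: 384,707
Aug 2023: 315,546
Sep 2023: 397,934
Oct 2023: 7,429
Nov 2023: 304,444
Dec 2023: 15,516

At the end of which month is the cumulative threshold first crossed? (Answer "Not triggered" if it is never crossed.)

Not triggered

Through Jun 2023: 146,813
Through Jul 2023: 531,520
Through Aug 2023: 847,066
Through Sep 2023: 1,245,000
Through Oct 2023: 1,252,429
Through Nov 2023: 1,556,873
Through Dec 2023: 1,572,389
Final cumulative total 1,572,389 ≤ 1,660,000; the threshold is never exceeded.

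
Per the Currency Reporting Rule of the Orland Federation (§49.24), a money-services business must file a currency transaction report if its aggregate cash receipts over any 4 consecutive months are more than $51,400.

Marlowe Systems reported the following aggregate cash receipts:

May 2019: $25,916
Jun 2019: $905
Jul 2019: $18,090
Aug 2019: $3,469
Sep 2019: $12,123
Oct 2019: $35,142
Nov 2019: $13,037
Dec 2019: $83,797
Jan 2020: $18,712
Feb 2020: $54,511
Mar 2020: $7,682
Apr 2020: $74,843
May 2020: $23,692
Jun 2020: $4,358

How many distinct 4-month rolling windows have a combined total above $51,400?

May 2019–Aug 2019: $25,916 + $905 + $18,090 + $3,469 = $48,380 (under)
Jun 2019–Sep 2019: $905 + $18,090 + $3,469 + $12,123 = $34,587 (under)
Jul 2019–Oct 2019: $18,090 + $3,469 + $12,123 + $35,142 = $68,824 (over)
Aug 2019–Nov 2019: $3,469 + $12,123 + $35,142 + $13,037 = $63,771 (over)
Sep 2019–Dec 2019: $12,123 + $35,142 + $13,037 + $83,797 = $144,099 (over)
Oct 2019–Jan 2020: $35,142 + $13,037 + $83,797 + $18,712 = $150,688 (over)
Nov 2019–Feb 2020: $13,037 + $83,797 + $18,712 + $54,511 = $170,057 (over)
Dec 2019–Mar 2020: $83,797 + $18,712 + $54,511 + $7,682 = $164,702 (over)
Jan 2020–Apr 2020: $18,712 + $54,511 + $7,682 + $74,843 = $155,748 (over)
Feb 2020–May 2020: $54,511 + $7,682 + $74,843 + $23,692 = $160,728 (over)
Mar 2020–Jun 2020: $7,682 + $74,843 + $23,692 + $4,358 = $110,575 (over)
9 windows exceed the threshold.

9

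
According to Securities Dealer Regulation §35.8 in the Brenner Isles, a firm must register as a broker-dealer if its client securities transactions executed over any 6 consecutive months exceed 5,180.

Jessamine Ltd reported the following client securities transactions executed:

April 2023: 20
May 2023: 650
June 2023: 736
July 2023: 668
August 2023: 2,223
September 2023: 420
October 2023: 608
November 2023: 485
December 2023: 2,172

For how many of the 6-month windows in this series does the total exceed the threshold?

April 2023–September 2023: 20 + 650 + 736 + 668 + 2,223 + 420 = 4,717 (under)
May 2023–October 2023: 650 + 736 + 668 + 2,223 + 420 + 608 = 5,305 (over)
June 2023–November 2023: 736 + 668 + 2,223 + 420 + 608 + 485 = 5,140 (under)
July 2023–December 2023: 668 + 2,223 + 420 + 608 + 485 + 2,172 = 6,576 (over)
2 windows exceed the threshold.

2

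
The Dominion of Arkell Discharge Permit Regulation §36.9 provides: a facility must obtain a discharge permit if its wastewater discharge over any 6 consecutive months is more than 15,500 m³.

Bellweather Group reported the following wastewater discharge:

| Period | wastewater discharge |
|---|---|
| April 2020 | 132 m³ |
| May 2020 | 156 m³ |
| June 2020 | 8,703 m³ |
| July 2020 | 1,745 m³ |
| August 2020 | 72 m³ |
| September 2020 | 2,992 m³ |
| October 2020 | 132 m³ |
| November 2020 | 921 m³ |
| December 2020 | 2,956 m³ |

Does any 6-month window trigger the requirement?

April 2020–September 2020: 132 m³ + 156 m³ + 8,703 m³ + 1,745 m³ + 72 m³ + 2,992 m³ = 13,800 m³ (under)
May 2020–October 2020: 156 m³ + 8,703 m³ + 1,745 m³ + 72 m³ + 2,992 m³ + 132 m³ = 13,800 m³ (under)
June 2020–November 2020: 8,703 m³ + 1,745 m³ + 72 m³ + 2,992 m³ + 132 m³ + 921 m³ = 14,565 m³ (under)
July 2020–December 2020: 1,745 m³ + 72 m³ + 2,992 m³ + 132 m³ + 921 m³ + 2,956 m³ = 8,818 m³ (under)
No window exceeds 15,500 m³.

No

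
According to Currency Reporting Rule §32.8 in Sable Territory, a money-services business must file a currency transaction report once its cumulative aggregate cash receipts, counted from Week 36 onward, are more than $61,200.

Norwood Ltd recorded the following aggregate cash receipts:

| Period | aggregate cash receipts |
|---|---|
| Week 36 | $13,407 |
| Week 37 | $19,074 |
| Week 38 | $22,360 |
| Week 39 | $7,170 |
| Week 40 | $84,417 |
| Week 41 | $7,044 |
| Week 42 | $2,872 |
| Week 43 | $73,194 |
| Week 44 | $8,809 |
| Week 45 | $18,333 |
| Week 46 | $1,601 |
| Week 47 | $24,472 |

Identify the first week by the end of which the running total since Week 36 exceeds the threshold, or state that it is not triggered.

Through Week 36: $13,407
Through Week 37: $32,481
Through Week 38: $54,841
Through Week 39: $62,011 ← exceeds threshold

Week 39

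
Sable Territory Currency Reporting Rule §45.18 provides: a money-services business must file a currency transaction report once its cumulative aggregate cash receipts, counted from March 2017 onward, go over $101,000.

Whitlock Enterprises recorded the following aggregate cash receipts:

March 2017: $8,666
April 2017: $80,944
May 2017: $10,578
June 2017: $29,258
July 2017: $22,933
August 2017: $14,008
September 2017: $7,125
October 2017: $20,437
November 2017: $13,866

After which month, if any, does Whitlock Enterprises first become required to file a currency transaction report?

June 2017

Through March 2017: $8,666
Through April 2017: $89,610
Through May 2017: $100,188
Through June 2017: $129,446 ← exceeds threshold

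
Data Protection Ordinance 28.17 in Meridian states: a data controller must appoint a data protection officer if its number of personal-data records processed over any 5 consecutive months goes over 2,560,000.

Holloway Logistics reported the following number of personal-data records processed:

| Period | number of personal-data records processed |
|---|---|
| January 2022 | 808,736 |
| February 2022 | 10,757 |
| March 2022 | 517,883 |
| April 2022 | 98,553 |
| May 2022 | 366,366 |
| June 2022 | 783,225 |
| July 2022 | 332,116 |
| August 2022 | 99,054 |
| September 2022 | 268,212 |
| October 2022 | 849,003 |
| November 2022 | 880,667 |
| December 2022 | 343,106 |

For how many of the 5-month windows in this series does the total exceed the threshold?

January 2022–May 2022: 808,736 + 10,757 + 517,883 + 98,553 + 366,366 = 1,802,295 (under)
February 2022–June 2022: 10,757 + 517,883 + 98,553 + 366,366 + 783,225 = 1,776,784 (under)
March 2022–July 2022: 517,883 + 98,553 + 366,366 + 783,225 + 332,116 = 2,098,143 (under)
April 2022–August 2022: 98,553 + 366,366 + 783,225 + 332,116 + 99,054 = 1,679,314 (under)
May 2022–September 2022: 366,366 + 783,225 + 332,116 + 99,054 + 268,212 = 1,848,973 (under)
June 2022–October 2022: 783,225 + 332,116 + 99,054 + 268,212 + 849,003 = 2,331,610 (under)
July 2022–November 2022: 332,116 + 99,054 + 268,212 + 849,003 + 880,667 = 2,429,052 (under)
August 2022–December 2022: 99,054 + 268,212 + 849,003 + 880,667 + 343,106 = 2,440,042 (under)
0 windows exceed the threshold.

0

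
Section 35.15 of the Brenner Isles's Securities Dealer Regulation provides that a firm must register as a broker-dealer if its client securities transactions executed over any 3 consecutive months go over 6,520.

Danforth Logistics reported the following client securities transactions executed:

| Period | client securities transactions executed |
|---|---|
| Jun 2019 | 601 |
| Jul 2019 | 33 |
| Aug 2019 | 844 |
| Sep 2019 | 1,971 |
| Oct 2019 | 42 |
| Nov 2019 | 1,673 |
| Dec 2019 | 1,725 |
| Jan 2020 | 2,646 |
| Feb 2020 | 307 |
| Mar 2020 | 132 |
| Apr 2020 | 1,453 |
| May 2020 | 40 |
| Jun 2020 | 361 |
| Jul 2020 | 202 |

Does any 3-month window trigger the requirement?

No

Jun 2019–Aug 2019: 601 + 33 + 844 = 1,478 (under)
Jul 2019–Sep 2019: 33 + 844 + 1,971 = 2,848 (under)
Aug 2019–Oct 2019: 844 + 1,971 + 42 = 2,857 (under)
Sep 2019–Nov 2019: 1,971 + 42 + 1,673 = 3,686 (under)
Oct 2019–Dec 2019: 42 + 1,673 + 1,725 = 3,440 (under)
Nov 2019–Jan 2020: 1,673 + 1,725 + 2,646 = 6,044 (under)
Dec 2019–Feb 2020: 1,725 + 2,646 + 307 = 4,678 (under)
Jan 2020–Mar 2020: 2,646 + 307 + 132 = 3,085 (under)
Feb 2020–Apr 2020: 307 + 132 + 1,453 = 1,892 (under)
Mar 2020–May 2020: 132 + 1,453 + 40 = 1,625 (under)
Apr 2020–Jun 2020: 1,453 + 40 + 361 = 1,854 (under)
May 2020–Jul 2020: 40 + 361 + 202 = 603 (under)
No window exceeds 6,520.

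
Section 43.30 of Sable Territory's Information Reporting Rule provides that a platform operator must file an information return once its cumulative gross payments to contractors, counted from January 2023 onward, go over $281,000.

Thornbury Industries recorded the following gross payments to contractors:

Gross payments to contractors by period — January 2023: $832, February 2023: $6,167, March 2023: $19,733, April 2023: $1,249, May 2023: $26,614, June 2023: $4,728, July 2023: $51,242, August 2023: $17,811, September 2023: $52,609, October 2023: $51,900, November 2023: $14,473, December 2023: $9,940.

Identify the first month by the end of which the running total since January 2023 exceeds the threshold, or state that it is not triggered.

Through January 2023: $832
Through February 2023: $6,999
Through March 2023: $26,732
Through April 2023: $27,981
Through May 2023: $54,595
Through June 2023: $59,323
Through July 2023: $110,565
Through August 2023: $128,376
Through September 2023: $180,985
Through October 2023: $232,885
Through November 2023: $247,358
Through December 2023: $257,298
Final cumulative total $257,298 ≤ $281,000; the threshold is never exceeded.

Not triggered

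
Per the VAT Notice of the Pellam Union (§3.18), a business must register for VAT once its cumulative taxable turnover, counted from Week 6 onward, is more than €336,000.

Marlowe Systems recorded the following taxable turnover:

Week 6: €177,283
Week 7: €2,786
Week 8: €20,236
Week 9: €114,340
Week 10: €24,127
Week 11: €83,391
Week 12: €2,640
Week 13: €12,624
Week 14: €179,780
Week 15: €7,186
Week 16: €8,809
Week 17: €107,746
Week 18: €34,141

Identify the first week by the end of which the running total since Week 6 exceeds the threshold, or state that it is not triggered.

Week 10

Through Week 6: €177,283
Through Week 7: €180,069
Through Week 8: €200,305
Through Week 9: €314,645
Through Week 10: €338,772 ← exceeds threshold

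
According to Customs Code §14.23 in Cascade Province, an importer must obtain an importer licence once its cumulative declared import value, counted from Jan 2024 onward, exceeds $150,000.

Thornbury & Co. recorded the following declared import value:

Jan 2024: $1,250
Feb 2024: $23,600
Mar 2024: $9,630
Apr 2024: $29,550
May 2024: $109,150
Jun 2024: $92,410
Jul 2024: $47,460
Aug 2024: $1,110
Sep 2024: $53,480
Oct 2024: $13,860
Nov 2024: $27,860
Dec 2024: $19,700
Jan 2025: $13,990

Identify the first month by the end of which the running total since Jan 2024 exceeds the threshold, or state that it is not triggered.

May 2024

Through Jan 2024: $1,250
Through Feb 2024: $24,850
Through Mar 2024: $34,480
Through Apr 2024: $64,030
Through May 2024: $173,180 ← exceeds threshold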